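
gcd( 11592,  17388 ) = 5796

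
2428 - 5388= - 2960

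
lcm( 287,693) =28413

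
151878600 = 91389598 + 60489002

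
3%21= 3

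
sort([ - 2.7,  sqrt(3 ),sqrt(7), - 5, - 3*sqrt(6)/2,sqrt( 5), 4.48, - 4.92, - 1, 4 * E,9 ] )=[  -  5, - 4.92, - 3*sqrt(6 ) /2, - 2.7, - 1,  sqrt(3),sqrt ( 5), sqrt(7), 4.48,9,4*E]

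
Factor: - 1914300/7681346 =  - 2^1*3^3 * 5^2*29^( - 1 ) * 709^1*132437^( - 1 )=-957150/3840673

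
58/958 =29/479 = 0.06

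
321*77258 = 24799818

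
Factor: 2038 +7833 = 9871^1=9871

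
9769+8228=17997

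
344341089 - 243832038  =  100509051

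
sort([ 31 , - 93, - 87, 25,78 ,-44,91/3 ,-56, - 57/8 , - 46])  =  [ - 93 , - 87,  -  56,-46, - 44 , - 57/8,25, 91/3,31,78 ]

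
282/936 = 47/156 = 0.30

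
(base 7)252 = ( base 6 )343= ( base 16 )87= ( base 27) 50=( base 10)135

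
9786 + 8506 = 18292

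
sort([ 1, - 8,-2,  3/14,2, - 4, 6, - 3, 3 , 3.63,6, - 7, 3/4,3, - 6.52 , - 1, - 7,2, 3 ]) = [ - 8, - 7,-7, - 6.52, - 4, - 3, - 2, - 1, 3/14,3/4,  1 , 2, 2, 3, 3, 3, 3.63, 6,6 ]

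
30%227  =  30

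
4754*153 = 727362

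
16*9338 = 149408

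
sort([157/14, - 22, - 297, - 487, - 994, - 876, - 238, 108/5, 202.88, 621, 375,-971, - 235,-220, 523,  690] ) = [- 994 , - 971,  -  876, - 487 , - 297, - 238, - 235, - 220,-22,157/14, 108/5, 202.88, 375, 523, 621, 690] 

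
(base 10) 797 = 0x31D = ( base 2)1100011101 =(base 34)nf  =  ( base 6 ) 3405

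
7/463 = 7/463 = 0.02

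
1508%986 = 522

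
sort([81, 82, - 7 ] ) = [ - 7, 81,82 ]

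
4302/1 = 4302 = 4302.00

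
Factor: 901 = 17^1*53^1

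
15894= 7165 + 8729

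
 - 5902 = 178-6080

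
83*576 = 47808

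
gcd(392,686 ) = 98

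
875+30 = 905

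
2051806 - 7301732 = - 5249926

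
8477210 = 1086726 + 7390484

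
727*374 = 271898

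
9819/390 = 3273/130 = 25.18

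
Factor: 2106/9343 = 2^1*3^4*13^1 * 9343^( - 1 )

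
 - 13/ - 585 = 1/45 = 0.02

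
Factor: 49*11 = 539=7^2 * 11^1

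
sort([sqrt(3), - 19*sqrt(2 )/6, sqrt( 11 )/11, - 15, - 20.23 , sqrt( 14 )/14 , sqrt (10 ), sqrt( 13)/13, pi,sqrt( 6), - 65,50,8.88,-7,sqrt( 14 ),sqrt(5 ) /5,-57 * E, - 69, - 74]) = [ - 57*E, - 74, - 69, - 65, - 20.23, - 15, - 7,-19*sqrt(2 ) /6,sqrt(14)/14, sqrt ( 13 ) /13,  sqrt(11 ) /11,sqrt( 5 )/5,sqrt(3),sqrt( 6), pi,sqrt (10),  sqrt(14),8.88, 50 ]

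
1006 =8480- 7474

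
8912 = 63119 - 54207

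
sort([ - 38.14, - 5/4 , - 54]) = [  -  54,  -  38.14, - 5/4]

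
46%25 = 21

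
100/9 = 11+1/9 = 11.11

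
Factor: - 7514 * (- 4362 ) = 2^2*3^1*13^1*17^2*727^1 = 32776068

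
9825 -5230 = 4595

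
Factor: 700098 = 2^1*3^1*7^1 * 79^1*211^1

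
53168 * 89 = 4731952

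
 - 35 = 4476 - 4511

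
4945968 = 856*5778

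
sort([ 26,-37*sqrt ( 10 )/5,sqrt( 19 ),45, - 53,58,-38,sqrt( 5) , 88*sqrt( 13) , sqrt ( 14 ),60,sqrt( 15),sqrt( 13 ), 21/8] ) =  [ - 53, - 38,-37*sqrt ( 10 ) /5,sqrt(5),21/8,sqrt( 13),  sqrt( 14),sqrt( 15),sqrt( 19), 26, 45, 58,60,  88 * sqrt(13)]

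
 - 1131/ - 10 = 113 + 1/10 = 113.10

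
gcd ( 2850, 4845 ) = 285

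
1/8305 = 1/8305=   0.00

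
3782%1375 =1032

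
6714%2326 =2062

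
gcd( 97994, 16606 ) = 2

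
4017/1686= 2 + 215/562= 2.38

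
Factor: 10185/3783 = 35/13 = 5^1*7^1 * 13^( - 1 )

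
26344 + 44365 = 70709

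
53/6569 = 53/6569 = 0.01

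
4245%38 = 27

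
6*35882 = 215292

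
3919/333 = 3919/333=11.77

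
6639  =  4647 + 1992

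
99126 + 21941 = 121067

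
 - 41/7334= -1+7293/7334 = - 0.01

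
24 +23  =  47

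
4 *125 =500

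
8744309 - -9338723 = 18083032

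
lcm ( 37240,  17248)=1638560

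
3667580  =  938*3910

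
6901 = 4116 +2785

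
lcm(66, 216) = 2376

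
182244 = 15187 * 12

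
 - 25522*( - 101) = 2577722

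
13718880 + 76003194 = 89722074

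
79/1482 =79/1482  =  0.05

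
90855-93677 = -2822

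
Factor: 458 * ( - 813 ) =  - 2^1 * 3^1*229^1 * 271^1  =  -372354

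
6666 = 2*3333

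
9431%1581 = 1526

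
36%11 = 3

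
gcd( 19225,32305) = 5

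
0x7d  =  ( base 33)3q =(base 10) 125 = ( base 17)76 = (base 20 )65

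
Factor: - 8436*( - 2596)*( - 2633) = -2^4*3^1 * 11^1*19^1 * 37^1 * 59^1 * 2633^1= -  57662320848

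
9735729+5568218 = 15303947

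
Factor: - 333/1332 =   -  1/4 = - 2^( - 2)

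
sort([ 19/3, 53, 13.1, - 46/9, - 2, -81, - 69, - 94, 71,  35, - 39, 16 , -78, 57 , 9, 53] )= [ - 94 , - 81, - 78, - 69, - 39, - 46/9, - 2,  19/3, 9,13.1,16,35, 53, 53,  57,71] 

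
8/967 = 8/967 = 0.01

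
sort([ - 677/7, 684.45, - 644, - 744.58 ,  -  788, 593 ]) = [ - 788 , - 744.58,-644, -677/7,593,684.45 ]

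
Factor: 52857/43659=839/693=3^( - 2) * 7^( - 1)*11^( - 1 )*839^1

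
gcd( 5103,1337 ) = 7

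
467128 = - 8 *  ( - 58391)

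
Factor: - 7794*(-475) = 2^1*3^2*5^2*19^1*433^1 = 3702150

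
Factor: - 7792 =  - 2^4*487^1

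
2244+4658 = 6902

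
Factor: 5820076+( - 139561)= 5680515  =  3^1*5^1*43^1*8807^1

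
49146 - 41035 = 8111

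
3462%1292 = 878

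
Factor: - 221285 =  - 5^1*44257^1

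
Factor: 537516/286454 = 2^1  *3^5*7^( - 1) * 37^( - 1) = 486/259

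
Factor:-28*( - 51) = 2^2*3^1 *7^1 * 17^1 = 1428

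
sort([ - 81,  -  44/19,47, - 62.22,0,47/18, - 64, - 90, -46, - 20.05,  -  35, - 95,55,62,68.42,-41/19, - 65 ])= [-95,- 90, - 81, - 65, - 64 , - 62.22,-46, - 35, - 20.05,-44/19, - 41/19,0,47/18,47,55 , 62,  68.42] 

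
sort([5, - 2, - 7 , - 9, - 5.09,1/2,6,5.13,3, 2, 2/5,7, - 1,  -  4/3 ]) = [-9 , - 7,-5.09, - 2,  -  4/3, - 1, 2/5,  1/2, 2,  3, 5, 5.13,  6, 7] 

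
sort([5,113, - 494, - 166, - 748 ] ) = [-748, - 494,  -  166, 5, 113]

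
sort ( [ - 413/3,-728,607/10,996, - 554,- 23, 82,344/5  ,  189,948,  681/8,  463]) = [ - 728 ,-554, - 413/3, - 23,607/10, 344/5,82,681/8, 189,463 , 948 , 996]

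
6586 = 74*89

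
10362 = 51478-41116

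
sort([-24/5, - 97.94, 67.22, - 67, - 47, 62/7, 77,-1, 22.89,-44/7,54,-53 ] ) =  [ - 97.94, - 67,-53, -47, -44/7, - 24/5,-1 , 62/7, 22.89, 54,  67.22,  77 ] 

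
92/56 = 23/14 = 1.64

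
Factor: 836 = 2^2*  11^1*19^1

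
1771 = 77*23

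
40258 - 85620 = - 45362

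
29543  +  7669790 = 7699333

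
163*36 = 5868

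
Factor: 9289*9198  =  2^1 * 3^2*7^2 * 73^1*1327^1 = 85440222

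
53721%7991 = 5775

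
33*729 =24057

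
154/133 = 22/19=1.16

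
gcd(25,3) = 1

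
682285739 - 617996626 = 64289113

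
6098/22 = 277 + 2/11 = 277.18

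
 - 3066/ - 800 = 1533/400 = 3.83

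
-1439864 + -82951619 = -84391483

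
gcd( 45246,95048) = 2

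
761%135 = 86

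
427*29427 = 12565329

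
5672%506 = 106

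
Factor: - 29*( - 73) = 2117 = 29^1*73^1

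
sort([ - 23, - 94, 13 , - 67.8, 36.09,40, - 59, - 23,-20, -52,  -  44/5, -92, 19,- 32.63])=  [ - 94, - 92, - 67.8, - 59, - 52, - 32.63, - 23  ,-23, - 20, -44/5, 13, 19, 36.09  ,  40]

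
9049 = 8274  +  775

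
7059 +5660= 12719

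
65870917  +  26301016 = 92171933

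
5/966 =5/966  =  0.01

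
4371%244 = 223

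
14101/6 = 2350 + 1/6 = 2350.17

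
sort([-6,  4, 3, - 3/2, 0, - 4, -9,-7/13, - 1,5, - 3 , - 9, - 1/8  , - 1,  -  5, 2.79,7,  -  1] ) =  [ - 9,-9, - 6,-5, - 4, - 3, - 3/2, - 1, - 1,-1, -7/13, - 1/8, 0,2.79,3,4, 5, 7]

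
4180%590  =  50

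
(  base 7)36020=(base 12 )544b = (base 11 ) 6A72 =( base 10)9275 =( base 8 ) 22073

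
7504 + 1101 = 8605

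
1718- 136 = 1582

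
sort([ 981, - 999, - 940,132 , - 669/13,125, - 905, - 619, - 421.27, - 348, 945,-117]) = [-999, - 940, - 905, - 619, - 421.27, - 348, - 117, - 669/13 , 125,132,945, 981] 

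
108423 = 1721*63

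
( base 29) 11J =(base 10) 889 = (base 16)379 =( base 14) 477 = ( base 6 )4041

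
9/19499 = 9/19499 =0.00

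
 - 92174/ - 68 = 1355 + 1/2 =1355.50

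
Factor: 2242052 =2^2*37^1*15149^1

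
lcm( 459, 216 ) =3672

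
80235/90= 1783/2 = 891.50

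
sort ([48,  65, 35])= [ 35, 48,65]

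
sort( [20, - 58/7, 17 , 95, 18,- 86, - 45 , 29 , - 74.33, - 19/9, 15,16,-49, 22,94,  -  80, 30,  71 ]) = [-86, - 80,-74.33, - 49, - 45,-58/7, - 19/9,15 , 16, 17,18, 20,22 , 29, 30 , 71, 94,  95]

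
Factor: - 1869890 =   -  2^1*5^1*11^1 *89^1*191^1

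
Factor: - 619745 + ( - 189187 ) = - 2^2*3^1*67411^1=- 808932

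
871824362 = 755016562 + 116807800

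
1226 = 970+256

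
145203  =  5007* 29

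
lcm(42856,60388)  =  1328536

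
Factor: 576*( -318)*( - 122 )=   2^8 * 3^3*53^1 *61^1=22346496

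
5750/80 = 71  +  7/8 = 71.88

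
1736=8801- 7065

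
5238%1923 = 1392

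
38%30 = 8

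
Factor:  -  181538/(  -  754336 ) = 2^( - 4)*7^1*11^( - 1)*2143^(-1)*12967^1=90769/377168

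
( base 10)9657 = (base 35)7uw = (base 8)22671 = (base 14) 373B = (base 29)BE0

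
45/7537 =45/7537 = 0.01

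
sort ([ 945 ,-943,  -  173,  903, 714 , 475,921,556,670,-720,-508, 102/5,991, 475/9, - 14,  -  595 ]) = [-943 , - 720, - 595, - 508, - 173, - 14,102/5,475/9,475,  556 , 670,714 , 903, 921, 945, 991]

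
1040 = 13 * 80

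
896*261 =233856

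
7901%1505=376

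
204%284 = 204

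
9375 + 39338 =48713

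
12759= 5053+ 7706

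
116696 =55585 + 61111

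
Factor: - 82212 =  -2^2*3^1*13^1*17^1*31^1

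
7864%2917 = 2030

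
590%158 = 116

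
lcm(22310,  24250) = 557750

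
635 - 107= 528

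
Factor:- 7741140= -2^2 * 3^1*5^1*11^1*37^1*317^1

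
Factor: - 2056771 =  - 53^1*151^1*257^1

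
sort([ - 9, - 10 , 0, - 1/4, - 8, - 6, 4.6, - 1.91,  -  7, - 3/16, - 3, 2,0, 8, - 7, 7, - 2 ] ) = [ - 10, - 9, - 8,-7, - 7, - 6, - 3, - 2,-1.91, - 1/4 ,-3/16 , 0,0,2,4.6,  7, 8] 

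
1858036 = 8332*223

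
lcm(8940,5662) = 169860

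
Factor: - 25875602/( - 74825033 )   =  2^1*599^1* 21599^1*74825033^( - 1 ) 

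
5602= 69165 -63563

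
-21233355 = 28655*( - 741)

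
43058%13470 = 2648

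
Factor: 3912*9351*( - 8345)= - 305269379640 = -  2^3* 3^3*5^1*163^1*1039^1 *1669^1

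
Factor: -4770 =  - 2^1*3^2*5^1*53^1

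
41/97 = 41/97 =0.42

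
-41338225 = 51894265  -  93232490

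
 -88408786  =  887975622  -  976384408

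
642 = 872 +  - 230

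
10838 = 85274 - 74436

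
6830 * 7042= 48096860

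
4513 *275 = 1241075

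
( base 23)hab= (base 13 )4284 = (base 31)9ir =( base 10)9234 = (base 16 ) 2412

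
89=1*89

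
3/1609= 3/1609 = 0.00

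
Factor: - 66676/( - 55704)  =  2^( - 1 ) * 3^ (-1)*11^(- 1 )*79^1 = 79/66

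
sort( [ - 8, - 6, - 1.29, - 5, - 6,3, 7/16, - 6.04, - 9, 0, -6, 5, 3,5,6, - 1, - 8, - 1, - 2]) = [ - 9 , - 8, - 8, - 6.04, - 6, - 6, - 6, - 5, - 2, - 1.29, - 1, - 1,0,7/16,3,3,5,5, 6 ] 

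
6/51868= 3/25934 =0.00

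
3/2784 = 1/928 = 0.00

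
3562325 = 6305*565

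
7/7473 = 7/7473 = 0.00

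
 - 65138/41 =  - 65138/41 = - 1588.73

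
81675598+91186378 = 172861976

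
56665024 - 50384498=6280526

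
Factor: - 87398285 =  - 5^1  *  13^1 * 1344589^1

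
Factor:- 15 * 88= - 2^3*3^1*5^1*11^1 =-  1320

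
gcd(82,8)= 2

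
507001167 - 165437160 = 341564007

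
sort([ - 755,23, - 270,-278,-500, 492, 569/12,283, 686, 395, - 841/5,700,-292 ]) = [-755, - 500,-292,-278, - 270,-841/5 , 23, 569/12, 283, 395, 492, 686, 700 ] 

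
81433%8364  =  6157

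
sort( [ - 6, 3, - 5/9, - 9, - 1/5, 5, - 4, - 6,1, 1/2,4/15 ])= [ - 9, -6, - 6, - 4, - 5/9, - 1/5, 4/15, 1/2,1 , 3, 5]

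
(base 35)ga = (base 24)ni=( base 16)23A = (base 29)jj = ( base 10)570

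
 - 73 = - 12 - 61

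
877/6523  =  877/6523 = 0.13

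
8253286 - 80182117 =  - 71928831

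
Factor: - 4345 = - 5^1*11^1*79^1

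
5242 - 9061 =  - 3819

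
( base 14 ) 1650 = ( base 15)12B0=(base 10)3990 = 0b111110010110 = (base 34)3fc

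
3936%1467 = 1002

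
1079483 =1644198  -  564715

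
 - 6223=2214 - 8437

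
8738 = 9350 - 612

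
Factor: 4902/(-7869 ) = - 38/61  =  -  2^1*19^1*61^ ( - 1)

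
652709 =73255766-72603057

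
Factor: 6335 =5^1*7^1*181^1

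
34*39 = 1326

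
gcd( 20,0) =20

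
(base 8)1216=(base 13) 3b4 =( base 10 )654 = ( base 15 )2d9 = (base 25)114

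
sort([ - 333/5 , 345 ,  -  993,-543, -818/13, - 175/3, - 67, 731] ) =[-993 ,  -  543, - 67, - 333/5,-818/13,- 175/3 , 345,731 ]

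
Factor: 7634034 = 2^1 * 3^3*141371^1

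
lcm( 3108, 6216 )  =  6216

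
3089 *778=2403242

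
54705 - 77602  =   - 22897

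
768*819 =628992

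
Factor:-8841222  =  -2^1*3^2*13^1*37783^1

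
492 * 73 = 35916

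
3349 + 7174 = 10523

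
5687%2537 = 613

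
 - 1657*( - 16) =26512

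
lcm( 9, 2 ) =18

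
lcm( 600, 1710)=34200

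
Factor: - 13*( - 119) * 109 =7^1*13^1*17^1*109^1 = 168623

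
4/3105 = 4/3105 = 0.00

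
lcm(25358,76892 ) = 2383652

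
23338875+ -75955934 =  - 52617059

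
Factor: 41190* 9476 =2^3*3^1 *5^1 * 23^1 *103^1* 1373^1 =390316440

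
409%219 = 190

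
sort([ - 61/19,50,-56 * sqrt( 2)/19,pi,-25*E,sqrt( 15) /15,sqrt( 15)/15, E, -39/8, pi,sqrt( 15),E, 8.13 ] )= [  -  25 * E,-39/8, - 56*sqrt(2 )/19, - 61/19, sqrt( 15 ) /15, sqrt( 15)/15,E,E,pi, pi,sqrt( 15 ),8.13,50 ]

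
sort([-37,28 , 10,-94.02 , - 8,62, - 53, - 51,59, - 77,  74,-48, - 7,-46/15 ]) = [ -94.02,-77, - 53,-51, -48,-37, - 8,-7 ,-46/15,10, 28, 59,62,74]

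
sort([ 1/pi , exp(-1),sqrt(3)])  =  [ 1/pi, exp(- 1 ), sqrt( 3) ] 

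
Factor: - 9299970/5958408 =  - 2^( - 2)*3^1*5^1 *103333^1*  248267^( - 1 ) = -1549995/993068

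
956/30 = 478/15=31.87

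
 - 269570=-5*53914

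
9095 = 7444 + 1651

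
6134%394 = 224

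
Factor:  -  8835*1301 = -3^1*5^1*19^1*31^1*1301^1 = - 11494335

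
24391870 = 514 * 47455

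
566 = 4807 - 4241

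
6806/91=6806/91 = 74.79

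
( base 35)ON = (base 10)863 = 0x35f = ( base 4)31133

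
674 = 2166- 1492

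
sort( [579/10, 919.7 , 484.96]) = [ 579/10,  484.96, 919.7]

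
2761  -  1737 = 1024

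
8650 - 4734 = 3916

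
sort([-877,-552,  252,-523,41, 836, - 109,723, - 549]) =[  -  877,- 552,  -  549, - 523, - 109,41,252 , 723,  836]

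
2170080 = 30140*72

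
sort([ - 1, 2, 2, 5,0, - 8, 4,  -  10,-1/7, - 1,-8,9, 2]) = [-10,-8, - 8,-1, - 1, -1/7,0,  2,2, 2, 4, 5,9 ] 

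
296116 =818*362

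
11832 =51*232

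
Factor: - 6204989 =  - 7^1*886427^1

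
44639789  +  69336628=113976417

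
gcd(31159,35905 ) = 1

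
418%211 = 207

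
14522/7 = 2074 + 4/7 = 2074.57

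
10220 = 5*2044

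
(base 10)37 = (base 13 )2B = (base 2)100101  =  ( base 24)1D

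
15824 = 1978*8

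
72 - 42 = 30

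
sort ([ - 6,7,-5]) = [ - 6,- 5, 7]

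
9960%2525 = 2385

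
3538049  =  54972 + 3483077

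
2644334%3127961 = 2644334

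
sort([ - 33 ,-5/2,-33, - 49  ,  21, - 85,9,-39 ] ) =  [ - 85,-49, - 39,-33,  -  33,  -  5/2,9, 21 ]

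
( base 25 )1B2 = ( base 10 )902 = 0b1110000110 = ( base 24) 1DE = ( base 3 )1020102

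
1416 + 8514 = 9930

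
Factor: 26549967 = 3^1*97^1*91237^1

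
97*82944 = 8045568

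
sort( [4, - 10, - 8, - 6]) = [ - 10, - 8,-6,  4] 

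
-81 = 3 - 84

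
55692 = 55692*1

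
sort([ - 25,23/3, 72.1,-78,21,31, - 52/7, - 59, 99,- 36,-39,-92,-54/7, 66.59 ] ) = [-92, -78,-59,- 39,-36, - 25, - 54/7,-52/7,23/3, 21, 31, 66.59, 72.1,99] 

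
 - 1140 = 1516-2656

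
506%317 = 189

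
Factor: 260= 2^2*5^1*13^1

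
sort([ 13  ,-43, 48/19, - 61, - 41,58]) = [ - 61, - 43,-41,48/19,13,58]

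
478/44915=478/44915 = 0.01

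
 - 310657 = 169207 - 479864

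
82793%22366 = 15695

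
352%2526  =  352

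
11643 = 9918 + 1725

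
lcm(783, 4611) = 41499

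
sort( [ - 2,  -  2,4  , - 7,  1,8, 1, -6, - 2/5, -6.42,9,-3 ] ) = [ - 7, - 6.42, - 6, - 3,  -  2, - 2, - 2/5,1,1,  4,8, 9]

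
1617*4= 6468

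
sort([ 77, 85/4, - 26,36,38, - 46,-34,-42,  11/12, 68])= [ - 46, - 42, - 34, - 26  ,  11/12, 85/4,36,38, 68,77]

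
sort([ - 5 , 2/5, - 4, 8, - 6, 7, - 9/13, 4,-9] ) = [  -  9,-6, - 5,-4, - 9/13,2/5 , 4, 7, 8 ] 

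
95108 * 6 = 570648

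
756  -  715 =41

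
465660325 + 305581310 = 771241635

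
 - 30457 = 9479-39936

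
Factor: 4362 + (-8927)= -5^1 *11^1 * 83^1 = - 4565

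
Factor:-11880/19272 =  - 45/73 = -3^2*5^1*73^( -1)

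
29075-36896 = -7821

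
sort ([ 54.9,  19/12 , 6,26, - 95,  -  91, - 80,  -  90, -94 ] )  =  [ - 95 , -94 , - 91, - 90, - 80, 19/12 , 6,  26 , 54.9 ]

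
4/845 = 4/845= 0.00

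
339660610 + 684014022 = 1023674632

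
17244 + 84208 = 101452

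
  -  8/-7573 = 8/7573 = 0.00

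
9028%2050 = 828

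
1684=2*842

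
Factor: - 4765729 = -17^1*280337^1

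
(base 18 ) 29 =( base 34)1b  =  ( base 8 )55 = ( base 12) 39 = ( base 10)45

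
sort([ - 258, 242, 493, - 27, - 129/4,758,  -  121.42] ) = [ - 258, - 121.42, - 129/4, - 27,242 , 493,758]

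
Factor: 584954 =2^1 * 292477^1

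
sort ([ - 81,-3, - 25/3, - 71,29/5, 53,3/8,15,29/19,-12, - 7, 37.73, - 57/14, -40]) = [ - 81, - 71, - 40, - 12, - 25/3 , - 7, - 57/14,-3, 3/8,  29/19,29/5, 15, 37.73, 53] 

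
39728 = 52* 764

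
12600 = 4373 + 8227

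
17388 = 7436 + 9952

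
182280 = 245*744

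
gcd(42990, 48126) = 6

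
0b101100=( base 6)112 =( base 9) 48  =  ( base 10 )44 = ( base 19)26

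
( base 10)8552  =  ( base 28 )APC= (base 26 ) cgo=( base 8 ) 20550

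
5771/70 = 5771/70 = 82.44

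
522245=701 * 745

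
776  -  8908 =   -  8132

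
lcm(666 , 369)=27306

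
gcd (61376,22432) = 32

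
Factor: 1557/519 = 3 = 3^1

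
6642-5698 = 944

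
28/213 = 28/213=0.13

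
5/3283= 5/3283 = 0.00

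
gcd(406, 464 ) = 58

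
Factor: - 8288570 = -2^1*5^1 * 67^1*89^1*139^1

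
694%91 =57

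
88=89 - 1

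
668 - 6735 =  - 6067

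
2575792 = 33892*76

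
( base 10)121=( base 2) 1111001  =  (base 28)49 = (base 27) 4d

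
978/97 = 10 + 8/97 = 10.08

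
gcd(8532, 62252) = 316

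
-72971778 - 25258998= -98230776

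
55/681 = 55/681=0.08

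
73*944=68912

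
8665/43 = 201 +22/43 = 201.51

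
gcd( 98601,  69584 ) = 1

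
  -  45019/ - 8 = 5627 + 3/8 = 5627.38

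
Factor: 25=5^2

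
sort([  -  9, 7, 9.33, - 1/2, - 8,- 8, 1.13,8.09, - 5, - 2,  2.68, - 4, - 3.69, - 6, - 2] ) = [ - 9,-8 , - 8, - 6, - 5,  -  4,-3.69,  -  2, - 2, - 1/2, 1.13, 2.68,  7 , 8.09 , 9.33]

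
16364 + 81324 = 97688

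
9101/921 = 9101/921 = 9.88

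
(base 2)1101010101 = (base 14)44D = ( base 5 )11403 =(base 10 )853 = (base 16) 355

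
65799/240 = 274 + 13/80 = 274.16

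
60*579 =34740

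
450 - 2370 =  - 1920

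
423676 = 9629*44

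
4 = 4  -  0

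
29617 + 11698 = 41315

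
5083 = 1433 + 3650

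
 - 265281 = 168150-433431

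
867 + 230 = 1097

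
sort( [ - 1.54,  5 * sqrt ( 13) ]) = [ - 1.54, 5 * sqrt (13) ]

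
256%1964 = 256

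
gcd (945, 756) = 189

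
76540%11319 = 8626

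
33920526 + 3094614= 37015140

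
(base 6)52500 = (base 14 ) 2828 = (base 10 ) 7092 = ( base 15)217C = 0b1101110110100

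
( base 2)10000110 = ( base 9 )158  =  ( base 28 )4m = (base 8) 206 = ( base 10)134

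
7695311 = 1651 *4661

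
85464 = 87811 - 2347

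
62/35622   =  31/17811  =  0.00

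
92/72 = 1+5/18=1.28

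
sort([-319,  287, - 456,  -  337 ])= [ - 456, - 337, - 319,287] 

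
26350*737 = 19419950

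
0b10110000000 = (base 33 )19m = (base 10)1408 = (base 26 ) 224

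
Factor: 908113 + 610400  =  1518513 = 3^1*506171^1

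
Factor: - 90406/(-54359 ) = 2^1*17^1*19^( - 1)*2659^1*2861^(-1)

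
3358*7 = 23506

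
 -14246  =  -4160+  - 10086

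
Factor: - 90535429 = - 23^1*431^1*9133^1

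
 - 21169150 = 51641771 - 72810921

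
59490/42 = 1416  +  3/7 = 1416.43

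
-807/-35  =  807/35 = 23.06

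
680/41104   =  85/5138  =  0.02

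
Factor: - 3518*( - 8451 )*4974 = 147880093932 = 2^2*3^4*313^1 *829^1*1759^1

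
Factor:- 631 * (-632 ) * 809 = 2^3*79^1*631^1*809^1 = 322622728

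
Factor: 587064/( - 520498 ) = -2^2*3^1*11^( - 1)*59^( - 1)*61^1= - 732/649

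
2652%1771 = 881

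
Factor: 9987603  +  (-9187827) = 799776 = 2^5 * 3^2 * 2777^1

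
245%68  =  41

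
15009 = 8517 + 6492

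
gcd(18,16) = 2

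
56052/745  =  56052/745 = 75.24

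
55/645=11/129 = 0.09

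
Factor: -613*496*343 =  -104288464= - 2^4*7^3*31^1*613^1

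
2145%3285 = 2145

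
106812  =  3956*27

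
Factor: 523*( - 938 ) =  -490574 = - 2^1*7^1*67^1 * 523^1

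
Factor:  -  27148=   -  2^2 * 11^1 * 617^1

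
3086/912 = 3 + 175/456 = 3.38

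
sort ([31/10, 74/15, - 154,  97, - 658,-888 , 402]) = [ - 888 , - 658,-154,31/10,  74/15,  97, 402 ] 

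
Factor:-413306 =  - 2^1*197^1 * 1049^1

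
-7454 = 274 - 7728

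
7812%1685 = 1072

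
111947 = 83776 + 28171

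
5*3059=15295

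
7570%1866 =106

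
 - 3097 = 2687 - 5784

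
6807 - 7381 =-574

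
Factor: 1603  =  7^1*229^1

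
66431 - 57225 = 9206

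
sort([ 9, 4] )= [4 , 9]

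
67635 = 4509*15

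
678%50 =28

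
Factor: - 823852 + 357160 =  - 466692 = - 2^2*3^1*38891^1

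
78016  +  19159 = 97175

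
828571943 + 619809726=1448381669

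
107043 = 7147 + 99896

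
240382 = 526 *457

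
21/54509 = 3/7787 = 0.00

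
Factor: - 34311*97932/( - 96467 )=2^2*3^2*7^( - 1 )*8161^1*11437^1*13781^ ( - 1 ) = 3360144852/96467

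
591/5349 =197/1783 = 0.11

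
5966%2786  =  394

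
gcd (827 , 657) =1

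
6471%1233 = 306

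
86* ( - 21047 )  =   - 1810042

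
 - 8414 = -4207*2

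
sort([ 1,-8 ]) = [ - 8, 1] 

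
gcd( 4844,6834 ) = 2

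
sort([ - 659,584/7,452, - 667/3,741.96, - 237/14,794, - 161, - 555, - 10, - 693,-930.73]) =[ - 930.73, - 693 , - 659, - 555, - 667/3 , - 161, - 237/14, - 10,584/7, 452,741.96,794] 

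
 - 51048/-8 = 6381+0/1 = 6381.00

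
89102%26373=9983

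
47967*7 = 335769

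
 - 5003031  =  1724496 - 6727527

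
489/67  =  7 + 20/67= 7.30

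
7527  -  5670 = 1857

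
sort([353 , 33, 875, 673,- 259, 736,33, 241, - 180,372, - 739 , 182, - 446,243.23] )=[  -  739, - 446,-259,-180 , 33,33,182, 241 , 243.23, 353,372,673, 736, 875]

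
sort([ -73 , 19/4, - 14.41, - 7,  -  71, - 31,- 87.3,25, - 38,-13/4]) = [-87.3, -73, - 71, - 38, - 31,-14.41, - 7 , - 13/4,19/4,25]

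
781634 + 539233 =1320867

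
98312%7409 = 1995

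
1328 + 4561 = 5889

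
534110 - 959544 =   -  425434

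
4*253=1012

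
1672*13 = 21736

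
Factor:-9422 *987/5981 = -9299514/5981 = - 2^1*3^1 * 7^2*47^1*673^1*5981^ ( - 1)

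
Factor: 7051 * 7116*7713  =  2^2*3^3*11^1*593^1 * 641^1 * 857^1= 386999127108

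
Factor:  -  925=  - 5^2* 37^1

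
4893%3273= 1620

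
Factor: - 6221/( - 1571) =1571^( - 1 )*6221^1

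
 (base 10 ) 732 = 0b1011011100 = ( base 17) 291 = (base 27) 103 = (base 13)444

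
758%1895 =758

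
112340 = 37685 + 74655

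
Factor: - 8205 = - 3^1*5^1*547^1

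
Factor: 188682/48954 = 13^1*59^1*199^ ( - 1) = 767/199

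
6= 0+6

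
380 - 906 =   -  526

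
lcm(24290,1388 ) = 48580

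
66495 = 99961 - 33466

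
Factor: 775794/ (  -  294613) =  - 2^1*3^1*11^(  -  1 ) *239^1 * 541^1*26783^( - 1)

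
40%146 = 40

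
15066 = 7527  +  7539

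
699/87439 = 699/87439 = 0.01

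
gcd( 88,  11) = 11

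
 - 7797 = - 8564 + 767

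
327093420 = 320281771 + 6811649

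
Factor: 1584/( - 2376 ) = -2^1  *3^(-1) = -2/3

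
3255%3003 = 252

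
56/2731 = 56/2731 = 0.02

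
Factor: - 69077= -67^1 * 1031^1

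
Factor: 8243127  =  3^4*149^1*683^1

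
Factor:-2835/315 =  - 3^2 = - 9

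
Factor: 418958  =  2^1*47^1 * 4457^1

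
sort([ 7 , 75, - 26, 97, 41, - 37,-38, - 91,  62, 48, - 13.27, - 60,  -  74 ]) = [ - 91, - 74, - 60, - 38, -37, - 26,- 13.27,7,41 , 48,62,75 , 97] 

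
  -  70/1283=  - 70/1283  =  - 0.05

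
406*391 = 158746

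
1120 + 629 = 1749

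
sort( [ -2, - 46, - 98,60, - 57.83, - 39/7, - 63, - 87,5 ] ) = [ - 98, - 87, - 63,-57.83,  -  46, - 39/7, - 2,5,60 ] 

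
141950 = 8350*17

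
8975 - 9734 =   -  759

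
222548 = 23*9676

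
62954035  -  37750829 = 25203206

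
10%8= 2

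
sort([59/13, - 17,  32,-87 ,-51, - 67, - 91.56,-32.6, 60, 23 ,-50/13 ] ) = [ - 91.56, -87, - 67,-51 ,  -  32.6 , - 17, - 50/13,  59/13 , 23 , 32,60] 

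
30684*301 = 9235884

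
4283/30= 142 + 23/30 = 142.77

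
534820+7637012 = 8171832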